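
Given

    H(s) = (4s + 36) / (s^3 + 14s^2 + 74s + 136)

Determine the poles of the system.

The poles are the roots of the denominator s^3 + 14s^2 + 74s + 136 = 0.
Trying s = -4: the polynomial evaluates to 0, so (s + 4) is a factor.
Dividing out leaves s^2 + 10s + 34 = 0.
The quadratic formula then gives s = -5 ± 3j.

s = -5 ± 3j, -4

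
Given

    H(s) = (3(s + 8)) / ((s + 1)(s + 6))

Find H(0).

H(0) = 4

At s = 0 each factor (s + a) contributes a and each (s^2 + bs + c) contributes c.
H(0) = 3·(8) / ((1) · (6)) = 24/6 = 4.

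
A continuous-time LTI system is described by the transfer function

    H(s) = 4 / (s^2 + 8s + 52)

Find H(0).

Set s = 0: H(0) = (4) / (52) = 1/13.

H(0) = 1/13 ≈ 0.07692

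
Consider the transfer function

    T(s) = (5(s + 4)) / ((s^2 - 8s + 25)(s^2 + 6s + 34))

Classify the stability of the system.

The poles can be read from the denominator factors: s = 4 + 3j, 4 - 3j, -3 + 5j, -3 - 5j.
Since the pole(s) at s = 4 ± 3j lie in the right half-plane, the system is unstable.

unstable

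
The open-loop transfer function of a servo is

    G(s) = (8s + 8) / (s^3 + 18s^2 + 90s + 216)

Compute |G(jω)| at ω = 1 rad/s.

Substitute s = j1: numerator = 8 + j8, denominator = 198 + j89.
|G(j1)| = |8 + j8| / |198 + j89| = 11.314 / 217.08 ≈ 0.05212.

|G(j1)| ≈ 0.05212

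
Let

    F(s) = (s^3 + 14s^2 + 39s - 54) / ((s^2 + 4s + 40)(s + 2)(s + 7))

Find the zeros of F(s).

s = 1, -9, -6

Set the numerator to zero: s^3 + 14s^2 + 39s - 54 = 0.
Factoring: (s - 1)(s + 9)(s + 6) = 0.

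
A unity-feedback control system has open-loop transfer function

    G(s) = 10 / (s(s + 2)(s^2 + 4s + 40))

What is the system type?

The denominator has 1 factor of s at the origin (free integrator), so this is a Type 1 system.

Type 1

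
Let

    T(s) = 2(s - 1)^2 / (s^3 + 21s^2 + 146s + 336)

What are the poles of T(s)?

s = -6, -8, -7

The poles are the roots of the denominator s^3 + 21s^2 + 146s + 336 = 0.
Trying s = -6: the polynomial evaluates to 0, so (s + 6) is a factor.
Dividing out leaves s^2 + 15s + 56 = 0.
Factoring the quadratic: (s + 8)(s + 7) = 0.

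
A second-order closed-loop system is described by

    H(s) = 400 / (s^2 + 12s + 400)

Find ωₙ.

Compare the denominator to the standard form s^2 + 2ζωₙs + ωₙ².
ωₙ² = 400, so ωₙ = 20 rad/s.

ωₙ = 20 rad/s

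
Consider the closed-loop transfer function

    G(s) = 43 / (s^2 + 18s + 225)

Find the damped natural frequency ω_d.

ω_d = 12 rad/s

Comparing s^2 + 18s + 225 to s^2 + 2ζωₙs + ωₙ²: ωₙ = 15 rad/s and ζ = 18/(2·15) = 0.6.
ζωₙ = 18/2 = 9, so ω_d = ωₙ√(1−ζ²) = √(ωₙ² − (ζωₙ)²) = √(225 − 9²) = √144 = 12 rad/s.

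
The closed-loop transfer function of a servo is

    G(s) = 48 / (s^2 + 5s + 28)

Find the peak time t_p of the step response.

Comparing s^2 + 5s + 28 to s^2 + 2ζωₙs + ωₙ²: ωₙ = √28 ≈ 5.292 rad/s and ζ = 5/(2·√28) ≈ 0.4725.
ζωₙ = 5/2 = 2.5, so ω_d = ωₙ√(1−ζ²) = √(ωₙ² − (ζωₙ)²) = √(28 − 2.5²) = √21.75 ≈ 4.664 rad/s.
t_p = π/ω_d = π/4.664 ≈ 0.6736 s.

t_p ≈ 0.6736 s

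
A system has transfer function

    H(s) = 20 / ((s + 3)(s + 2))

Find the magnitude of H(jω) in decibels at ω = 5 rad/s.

Substitute s = j5: numerator = 20, denominator = -19 + j25.
|H(j5)| = |20| / |-19 + j25| = 20 / 31.401 ≈ 0.6369.
In decibels: 20·log₁₀(0.6369) ≈ -3.92 dB.

|H(j5)|_dB ≈ -3.92 dB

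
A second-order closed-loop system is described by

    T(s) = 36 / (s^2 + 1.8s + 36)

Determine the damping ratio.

Compare the denominator to the standard form s^2 + 2ζωₙs + ωₙ².
ωₙ² = 36, so ωₙ = 6 rad/s.
2ζωₙ = 1.8, so ζ = 1.8/(2·6) = 0.15.

ζ = 0.15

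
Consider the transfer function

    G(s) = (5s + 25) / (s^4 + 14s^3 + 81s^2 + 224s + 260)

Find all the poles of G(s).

The poles are the roots of the denominator s^4 + 14s^3 + 81s^2 + 224s + 260 = 0.
No real roots exist; factor into two real quadratics: (s^2 + 6s + 13)(s^2 + 8s + 20) = 0.
Each quadratic gives a conjugate pair via the quadratic formula.

s = -3 ± 2j, -4 ± 2j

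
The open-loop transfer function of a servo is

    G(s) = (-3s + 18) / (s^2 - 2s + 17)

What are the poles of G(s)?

s = 1 ± 4j

The poles are the roots of the denominator s^2 - 2s + 17 = 0.
Using the quadratic formula: s = (2 ± √(-64))/2 = 1 ± 4j.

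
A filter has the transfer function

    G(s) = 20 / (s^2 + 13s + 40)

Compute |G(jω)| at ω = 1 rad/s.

Substitute s = j1: numerator = 20, denominator = 39 + j13.
|G(j1)| = |20| / |39 + j13| = 20 / 41.110 ≈ 0.4865.

|G(j1)| ≈ 0.4865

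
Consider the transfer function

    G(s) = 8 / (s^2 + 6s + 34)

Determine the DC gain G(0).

At s = 0 each factor (s + a) contributes a and each (s^2 + bs + c) contributes c.
G(0) = 8·1 / ((34)) = 8/34 = 4/17.

G(0) = 4/17 ≈ 0.2353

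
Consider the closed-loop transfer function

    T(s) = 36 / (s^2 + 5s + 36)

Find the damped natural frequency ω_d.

ω_d ≈ 5.454 rad/s

Comparing s^2 + 5s + 36 to s^2 + 2ζωₙs + ωₙ²: ωₙ = 6 rad/s and ζ = 5/(2·6) ≈ 0.4167.
ζωₙ = 5/2 = 2.5, so ω_d = ωₙ√(1−ζ²) = √(ωₙ² − (ζωₙ)²) = √(36 − 2.5²) = √29.75 ≈ 5.454 rad/s.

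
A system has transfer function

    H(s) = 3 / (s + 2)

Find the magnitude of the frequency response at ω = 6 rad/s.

|H(j6)| ≈ 0.4743

Substitute s = j6: numerator = 3, denominator = 2 + j6.
|H(j6)| = |3| / |2 + j6| = 3 / 6.3246 ≈ 0.4743.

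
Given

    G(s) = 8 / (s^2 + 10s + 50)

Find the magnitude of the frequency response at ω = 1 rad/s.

|G(j1)| ≈ 0.1600

Substitute s = j1: numerator = 8, denominator = 49 + j10.
|G(j1)| = |8| / |49 + j10| = 8 / 50.010 ≈ 0.1600.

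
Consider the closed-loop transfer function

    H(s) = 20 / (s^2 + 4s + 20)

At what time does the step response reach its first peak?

Comparing s^2 + 4s + 20 to s^2 + 2ζωₙs + ωₙ²: ωₙ = √20 ≈ 4.472 rad/s and ζ = 4/(2·√20) ≈ 0.4472.
ζωₙ = 4/2 = 2, so ω_d = ωₙ√(1−ζ²) = √(ωₙ² − (ζωₙ)²) = √(20 − 2²) = √16 = 4 rad/s.
t_p = π/ω_d = π/4 ≈ 0.7854 s.

t_p ≈ 0.7854 s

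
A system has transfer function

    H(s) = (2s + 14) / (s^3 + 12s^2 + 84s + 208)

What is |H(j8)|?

|H(j8)| ≈ 0.03650

Substitute s = j8: numerator = 14 + j16, denominator = -560 + j160.
|H(j8)| = |14 + j16| / |-560 + j160| = 21.260 / 582.41 ≈ 0.03650.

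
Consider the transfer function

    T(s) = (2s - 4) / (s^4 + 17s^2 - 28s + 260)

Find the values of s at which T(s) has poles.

s = -2 + 4j, -2 - 4j, 2 + 3j, 2 - 3j

The poles are the roots of the denominator s^4 + 17s^2 - 28s + 260 = 0.
No real roots exist; factor into two real quadratics: (s^2 + 4s + 20)(s^2 - 4s + 13) = 0.
Each quadratic gives a conjugate pair via the quadratic formula.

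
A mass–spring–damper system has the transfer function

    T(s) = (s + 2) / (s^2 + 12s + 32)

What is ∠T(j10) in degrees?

At s = j10: numerator = 2 + j10, denominator = -68 + j120.
∠T = ∠num − ∠den = 78.690° − (119.54°) = -40.85°.

∠T(j10) ≈ -40.85°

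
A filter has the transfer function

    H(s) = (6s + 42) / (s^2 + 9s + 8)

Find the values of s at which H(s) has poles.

s = -8, -1

The poles are the roots of the denominator s^2 + 9s + 8 = 0.
Factoring: (s + 8)(s + 1) = 0, so s = -8 and s = -1.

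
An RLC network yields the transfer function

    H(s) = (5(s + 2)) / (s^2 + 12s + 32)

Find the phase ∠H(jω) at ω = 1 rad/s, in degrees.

∠H(j1) ≈ 5.404°

At s = j1: numerator = 10 + j5, denominator = 31 + j12.
∠H = ∠num − ∠den = 26.565° − (21.161°) = 5.404°.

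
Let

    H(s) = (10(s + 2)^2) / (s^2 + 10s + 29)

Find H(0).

H(0) = 40/29 ≈ 1.379

At s = 0 each factor (s + a) contributes a and each (s^2 + bs + c) contributes c.
H(0) = 10·(2) · (2) / ((29)) = 40/29 = 40/29.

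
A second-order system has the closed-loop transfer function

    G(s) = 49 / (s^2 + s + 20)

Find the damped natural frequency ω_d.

Comparing s^2 + s + 20 to s^2 + 2ζωₙs + ωₙ²: ωₙ = √20 ≈ 4.472 rad/s and ζ = 1/(2·√20) ≈ 0.1118.
ζωₙ = 1/2 = 0.5, so ω_d = ωₙ√(1−ζ²) = √(ωₙ² − (ζωₙ)²) = √(20 − 0.5²) = √19.75 ≈ 4.444 rad/s.

ω_d ≈ 4.444 rad/s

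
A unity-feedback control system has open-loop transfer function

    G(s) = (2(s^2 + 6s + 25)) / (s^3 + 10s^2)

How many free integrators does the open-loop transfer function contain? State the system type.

Type 2

The denominator has 2 factors of s at the origin (free integrators), so this is a Type 2 system.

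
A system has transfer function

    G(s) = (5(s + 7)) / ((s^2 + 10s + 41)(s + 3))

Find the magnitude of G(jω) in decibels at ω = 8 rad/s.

Substitute s = j8: numerator = 35 + j40, denominator = -709 + j56.
|G(j8)| = |35 + j40| / |-709 + j56| = 53.151 / 711.21 ≈ 0.07473.
In decibels: 20·log₁₀(0.07473) ≈ -22.5 dB.

|G(j8)|_dB ≈ -22.5 dB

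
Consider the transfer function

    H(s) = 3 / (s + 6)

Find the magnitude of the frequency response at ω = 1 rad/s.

|H(j1)| ≈ 0.4932

Substitute s = j1: numerator = 3, denominator = 6 + j1.
|H(j1)| = |3| / |6 + j1| = 3 / 6.0828 ≈ 0.4932.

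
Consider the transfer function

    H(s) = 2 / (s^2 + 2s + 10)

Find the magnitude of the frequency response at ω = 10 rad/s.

|H(j10)| ≈ 0.02169

Substitute s = j10: numerator = 2, denominator = -90 + j20.
|H(j10)| = |2| / |-90 + j20| = 2 / 92.195 ≈ 0.02169.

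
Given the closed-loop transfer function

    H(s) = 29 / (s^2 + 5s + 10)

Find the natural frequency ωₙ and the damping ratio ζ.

Compare the denominator to the standard form s^2 + 2ζωₙs + ωₙ².
ωₙ² = 10, so ωₙ = √10 ≈ 3.162 rad/s.
2ζωₙ = 5, so ζ = 5/(2·√10) ≈ 0.7906.
With ζ = 0.7906 the response is underdamped.

ωₙ ≈ 3.162 rad/s, ζ ≈ 0.7906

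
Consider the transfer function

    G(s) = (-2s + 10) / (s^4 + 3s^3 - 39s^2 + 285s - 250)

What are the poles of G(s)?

s = 1, -10, 3 ± 4j

The poles are the roots of the denominator s^4 + 3s^3 - 39s^2 + 285s - 250 = 0.
Trying s = 1: the polynomial evaluates to 0, so (s - 1) is a factor.
Dividing out leaves s^3 + 4s^2 - 35s + 250 = 0.
This factors further as (s + 10)(s^2 - 6s + 25) = 0.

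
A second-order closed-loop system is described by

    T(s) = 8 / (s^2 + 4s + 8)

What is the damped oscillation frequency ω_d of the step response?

Comparing s^2 + 4s + 8 to s^2 + 2ζωₙs + ωₙ²: ωₙ = √8 ≈ 2.828 rad/s and ζ = 4/(2·√8) ≈ 0.7071.
ζωₙ = 4/2 = 2, so ω_d = ωₙ√(1−ζ²) = √(ωₙ² − (ζωₙ)²) = √(8 − 2²) = √4 = 2 rad/s.

ω_d = 2 rad/s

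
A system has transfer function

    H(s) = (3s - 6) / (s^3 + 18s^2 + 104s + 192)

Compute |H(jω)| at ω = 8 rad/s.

Substitute s = j8: numerator = -6 + j24, denominator = -960 + j320.
|H(j8)| = |-6 + j24| / |-960 + j320| = 24.739 / 1011.9 ≈ 0.02445.

|H(j8)| ≈ 0.02445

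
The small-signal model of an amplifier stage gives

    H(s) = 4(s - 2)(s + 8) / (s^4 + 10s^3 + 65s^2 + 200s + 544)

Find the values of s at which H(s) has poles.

s = -4 ± 4j, -1 ± 4j

The poles are the roots of the denominator s^4 + 10s^3 + 65s^2 + 200s + 544 = 0.
No real roots exist; factor into two real quadratics: (s^2 + 8s + 32)(s^2 + 2s + 17) = 0.
Each quadratic gives a conjugate pair via the quadratic formula.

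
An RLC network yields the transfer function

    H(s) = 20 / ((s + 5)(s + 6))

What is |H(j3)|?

|H(j3)| ≈ 0.5113

Substitute s = j3: numerator = 20, denominator = 21 + j33.
|H(j3)| = |20| / |21 + j33| = 20 / 39.115 ≈ 0.5113.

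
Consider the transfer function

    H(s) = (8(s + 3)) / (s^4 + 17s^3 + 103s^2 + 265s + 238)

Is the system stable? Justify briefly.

The denominator s^4 + 17s^3 + 103s^2 + 265s + 238 factors as (s^2 + 8s + 17)(s + 7)(s + 2), giving poles at s = -4 + j, -4 - j, -7, -2.
Since all poles lie strictly in the left half-plane, the system is stable.

stable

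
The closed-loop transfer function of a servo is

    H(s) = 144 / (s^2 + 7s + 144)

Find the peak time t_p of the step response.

t_p ≈ 0.2737 s

Comparing s^2 + 7s + 144 to s^2 + 2ζωₙs + ωₙ²: ωₙ = 12 rad/s and ζ = 7/(2·12) ≈ 0.2917.
ζωₙ = 7/2 = 3.5, so ω_d = ωₙ√(1−ζ²) = √(ωₙ² − (ζωₙ)²) = √(144 − 3.5²) = √131.75 ≈ 11.48 rad/s.
t_p = π/ω_d = π/11.48 ≈ 0.2737 s.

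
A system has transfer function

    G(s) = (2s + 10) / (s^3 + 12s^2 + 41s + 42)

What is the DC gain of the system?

Set s = 0: G(0) = (10) / (42) = 5/21.

G(0) = 5/21 ≈ 0.2381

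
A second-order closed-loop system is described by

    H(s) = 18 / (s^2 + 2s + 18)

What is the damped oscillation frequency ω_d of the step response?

Comparing s^2 + 2s + 18 to s^2 + 2ζωₙs + ωₙ²: ωₙ = √18 ≈ 4.243 rad/s and ζ = 2/(2·√18) ≈ 0.2357.
ζωₙ = 2/2 = 1, so ω_d = ωₙ√(1−ζ²) = √(ωₙ² − (ζωₙ)²) = √(18 − 1²) = √17 ≈ 4.123 rad/s.

ω_d ≈ 4.123 rad/s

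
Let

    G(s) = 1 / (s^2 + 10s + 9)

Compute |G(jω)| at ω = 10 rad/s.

Substitute s = j10: numerator = 1, denominator = -91 + j100.
|G(j10)| = |1| / |-91 + j100| = 1 / 135.21 ≈ 0.007396.

|G(j10)| ≈ 0.007396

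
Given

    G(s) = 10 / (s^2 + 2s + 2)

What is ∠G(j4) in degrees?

∠G(j4) ≈ -150.3°

At s = j4: numerator = 10, denominator = -14 + j8.
∠G = ∠num − ∠den = 0° − (150.26°) = -150.3°.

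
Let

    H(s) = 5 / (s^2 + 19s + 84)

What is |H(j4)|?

|H(j4)| ≈ 0.04903

Substitute s = j4: numerator = 5, denominator = 68 + j76.
|H(j4)| = |5| / |68 + j76| = 5 / 101.98 ≈ 0.04903.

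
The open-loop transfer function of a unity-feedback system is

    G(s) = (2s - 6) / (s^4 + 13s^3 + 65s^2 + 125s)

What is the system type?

Type 1

Factor s from the denominator: s^4 + 13s^3 + 65s^2 + 125s = s·(s^3 + 13s^2 + 65s + 125).
There is 1 pole at the origin, so the system is Type 1.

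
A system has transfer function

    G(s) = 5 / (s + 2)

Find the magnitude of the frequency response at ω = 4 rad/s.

|G(j4)| ≈ 1.118

Substitute s = j4: numerator = 5, denominator = 2 + j4.
|G(j4)| = |5| / |2 + j4| = 5 / 4.4721 ≈ 1.118.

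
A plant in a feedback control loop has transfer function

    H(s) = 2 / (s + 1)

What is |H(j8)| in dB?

|H(j8)|_dB ≈ -12.1 dB

Substitute s = j8: numerator = 2, denominator = 1 + j8.
|H(j8)| = |2| / |1 + j8| = 2 / 8.0623 ≈ 0.2481.
In decibels: 20·log₁₀(0.2481) ≈ -12.1 dB.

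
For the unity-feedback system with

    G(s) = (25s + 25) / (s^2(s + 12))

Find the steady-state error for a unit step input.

e_ss = 0

G(s) has 2 poles at the origin.
This is a Type 2 system; for a step input the steady-state error is zero.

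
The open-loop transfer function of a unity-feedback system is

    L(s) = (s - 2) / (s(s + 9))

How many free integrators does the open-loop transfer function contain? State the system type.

The denominator has 1 factor of s at the origin (free integrator), so this is a Type 1 system.

Type 1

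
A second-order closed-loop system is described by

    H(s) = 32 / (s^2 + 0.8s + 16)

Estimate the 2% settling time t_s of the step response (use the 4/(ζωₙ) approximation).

t_s ≈ 10 s

Comparing s^2 + 0.8s + 16 to s^2 + 2ζωₙs + ωₙ²: ωₙ = 4 rad/s and ζ = 0.8/(2·4) = 0.1.
ζωₙ = 0.8/2 = 0.4, so t_s ≈ 4/(ζωₙ) = 4/0.4 = 10 s.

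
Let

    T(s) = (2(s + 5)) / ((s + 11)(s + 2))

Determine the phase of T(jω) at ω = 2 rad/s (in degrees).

At s = j2: numerator = 10 + j4, denominator = 18 + j26.
∠T = ∠num − ∠den = 21.801° − (55.305°) = -33.50°.

∠T(j2) ≈ -33.50°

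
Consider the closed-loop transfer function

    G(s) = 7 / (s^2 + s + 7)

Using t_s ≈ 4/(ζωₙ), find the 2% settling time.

t_s ≈ 8 s

Comparing s^2 + s + 7 to s^2 + 2ζωₙs + ωₙ²: ωₙ = √7 ≈ 2.646 rad/s and ζ = 1/(2·√7) ≈ 0.1890.
ζωₙ = 1/2 = 0.5, so t_s ≈ 4/(ζωₙ) = 4/0.5 = 8 s.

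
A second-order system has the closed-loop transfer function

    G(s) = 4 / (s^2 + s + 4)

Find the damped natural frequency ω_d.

Comparing s^2 + s + 4 to s^2 + 2ζωₙs + ωₙ²: ωₙ = 2 rad/s and ζ = 1/(2·2) = 0.25.
ζωₙ = 1/2 = 0.5, so ω_d = ωₙ√(1−ζ²) = √(ωₙ² − (ζωₙ)²) = √(4 − 0.5²) = √3.75 ≈ 1.936 rad/s.

ω_d ≈ 1.936 rad/s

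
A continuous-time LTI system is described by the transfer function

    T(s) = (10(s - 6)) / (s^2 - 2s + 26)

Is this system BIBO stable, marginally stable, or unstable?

unstable

The denominator s^2 - 2s + 26 factors as (s^2 - 2s + 26), giving poles at s = 1 ± 5j.
Since the pole(s) at s = 1 + 5j, 1 - 5j lie in the right half-plane, the system is unstable.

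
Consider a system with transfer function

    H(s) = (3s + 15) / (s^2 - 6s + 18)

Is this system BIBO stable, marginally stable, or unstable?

unstable

The denominator s^2 - 6s + 18 factors as (s^2 - 6s + 18), giving poles at s = 3 ± 3j.
Since the pole(s) at s = 3 + 3j, 3 - 3j lie in the right half-plane, the system is unstable.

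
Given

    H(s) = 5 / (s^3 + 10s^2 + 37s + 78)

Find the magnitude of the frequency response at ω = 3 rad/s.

|H(j3)| ≈ 0.05893

Substitute s = j3: numerator = 5, denominator = -12 + j84.
|H(j3)| = |5| / |-12 + j84| = 5 / 84.853 ≈ 0.05893.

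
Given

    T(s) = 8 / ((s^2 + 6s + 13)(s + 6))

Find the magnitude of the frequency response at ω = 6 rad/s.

Substitute s = j6: numerator = 8, denominator = -354 + j78.
|T(j6)| = |8| / |-354 + j78| = 8 / 362.49 ≈ 0.02207.

|T(j6)| ≈ 0.02207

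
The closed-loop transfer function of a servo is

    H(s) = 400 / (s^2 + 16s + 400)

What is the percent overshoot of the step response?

Comparing s^2 + 16s + 400 to s^2 + 2ζωₙs + ωₙ²: ωₙ = 20 rad/s and ζ = 16/(2·20) = 0.4.
%OS = 100·exp(−πζ/√(1−ζ²)) = 100·exp(−π·0.4/√(1−0.4²)) ≈ 25.4%.

%OS ≈ 25.4%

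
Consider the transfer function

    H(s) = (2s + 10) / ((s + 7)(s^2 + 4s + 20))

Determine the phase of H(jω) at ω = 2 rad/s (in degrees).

∠H(j2) ≈ -20.71°

At s = j2: numerator = 10 + j4, denominator = 96 + j88.
∠H = ∠num − ∠den = 21.801° − (42.510°) = -20.71°.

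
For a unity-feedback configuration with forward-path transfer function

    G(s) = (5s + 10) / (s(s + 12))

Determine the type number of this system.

The denominator has 1 factor of s at the origin (free integrator), so this is a Type 1 system.

Type 1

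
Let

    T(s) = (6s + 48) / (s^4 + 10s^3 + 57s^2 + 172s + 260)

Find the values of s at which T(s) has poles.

The poles are the roots of the denominator s^4 + 10s^3 + 57s^2 + 172s + 260 = 0.
No real roots exist; factor into two real quadratics: (s^2 + 4s + 20)(s^2 + 6s + 13) = 0.
Each quadratic gives a conjugate pair via the quadratic formula.

s = -2 ± 4j, -3 ± 2j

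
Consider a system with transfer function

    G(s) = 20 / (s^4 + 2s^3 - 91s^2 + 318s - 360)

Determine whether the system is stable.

The denominator s^4 + 2s^3 - 91s^2 + 318s - 360 factors as (s + 12)(s^2 - 4s + 5)(s - 6), giving poles at s = -12, 2 ± j, 6.
Since the pole(s) at s = 2 ± j, 6 lie in the right half-plane, the system is unstable.

unstable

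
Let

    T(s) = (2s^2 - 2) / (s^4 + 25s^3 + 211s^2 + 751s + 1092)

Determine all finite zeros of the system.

s = -1, 1

Set the numerator to zero: 2s^2 - 2 = 0, i.e. 2·(s^2 - 1) = 0.
Factoring: (s + 1)(s - 1) = 0.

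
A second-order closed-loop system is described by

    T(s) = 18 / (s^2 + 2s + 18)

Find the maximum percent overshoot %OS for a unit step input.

Comparing s^2 + 2s + 18 to s^2 + 2ζωₙs + ωₙ²: ωₙ = √18 ≈ 4.243 rad/s and ζ = 2/(2·√18) ≈ 0.2357.
%OS = 100·exp(−πζ/√(1−ζ²)) = 100·exp(−π·0.2357/√(1−0.2357²)) ≈ 46.7%.

%OS ≈ 46.7%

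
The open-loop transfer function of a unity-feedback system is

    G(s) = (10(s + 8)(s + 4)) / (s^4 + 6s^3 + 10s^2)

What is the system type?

The denominator has 2 factors of s at the origin (free integrators), so this is a Type 2 system.

Type 2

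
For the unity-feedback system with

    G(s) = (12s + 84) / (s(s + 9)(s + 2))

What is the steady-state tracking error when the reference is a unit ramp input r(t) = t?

e_ss = 0.2143

G(s) has one pole at the origin.
This is a Type 1 system. Kv = lim_{s→0} s·G(s) = 84/18 = 14/3.
e_ss = 1/Kv = 1/(14/3) = 3/14 ≈ 0.2143.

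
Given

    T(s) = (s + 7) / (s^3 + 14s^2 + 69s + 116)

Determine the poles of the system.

s = -5 ± 2j, -4

The poles are the roots of the denominator s^3 + 14s^2 + 69s + 116 = 0.
Trying s = -4: the polynomial evaluates to 0, so (s + 4) is a factor.
Dividing out leaves s^2 + 10s + 29 = 0.
The quadratic formula then gives s = -5 ± 2j.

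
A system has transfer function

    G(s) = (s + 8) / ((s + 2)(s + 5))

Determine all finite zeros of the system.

Set the numerator to zero: s + 8 = 0.
So s = -8.

s = -8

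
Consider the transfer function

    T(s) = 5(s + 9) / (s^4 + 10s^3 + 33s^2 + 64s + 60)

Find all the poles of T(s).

s = -1 + 2j, -1 - 2j, -6, -2

The poles are the roots of the denominator s^4 + 10s^3 + 33s^2 + 64s + 60 = 0.
Trying s = -6: the polynomial evaluates to 0, so (s + 6) is a factor.
Dividing out leaves s^3 + 4s^2 + 9s + 10 = 0.
This factors further as (s^2 + 2s + 5)(s + 2) = 0.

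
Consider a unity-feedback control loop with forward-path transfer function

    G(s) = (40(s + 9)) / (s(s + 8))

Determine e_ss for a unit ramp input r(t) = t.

e_ss = 0.02222

G(s) has one pole at the origin.
This is a Type 1 system. Kv = lim_{s→0} s·G(s) = 360/8 = 45.
e_ss = 1/Kv = 1/(45) = 1/45 ≈ 0.02222.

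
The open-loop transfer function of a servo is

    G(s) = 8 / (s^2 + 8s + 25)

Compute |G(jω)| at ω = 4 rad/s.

|G(j4)| ≈ 0.2407

Substitute s = j4: numerator = 8, denominator = 9 + j32.
|G(j4)| = |8| / |9 + j32| = 8 / 33.242 ≈ 0.2407.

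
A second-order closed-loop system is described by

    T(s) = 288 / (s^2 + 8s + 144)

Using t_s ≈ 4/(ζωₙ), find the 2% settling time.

t_s ≈ 1 s

Comparing s^2 + 8s + 144 to s^2 + 2ζωₙs + ωₙ²: ωₙ = 12 rad/s and ζ = 8/(2·12) ≈ 0.3333.
ζωₙ = 8/2 = 4, so t_s ≈ 4/(ζωₙ) = 4/4 = 1 s.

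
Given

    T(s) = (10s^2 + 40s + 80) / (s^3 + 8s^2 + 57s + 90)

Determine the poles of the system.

s = -3 + 6j, -3 - 6j, -2

The poles are the roots of the denominator s^3 + 8s^2 + 57s + 90 = 0.
Trying s = -2: the polynomial evaluates to 0, so (s + 2) is a factor.
Dividing out leaves s^2 + 6s + 45 = 0.
The quadratic formula then gives s = -3 ± 6j.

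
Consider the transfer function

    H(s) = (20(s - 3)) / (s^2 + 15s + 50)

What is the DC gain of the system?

Set s = 0: H(0) = (-60) / (50) = -6/5.

H(0) = -6/5 ≈ -1.200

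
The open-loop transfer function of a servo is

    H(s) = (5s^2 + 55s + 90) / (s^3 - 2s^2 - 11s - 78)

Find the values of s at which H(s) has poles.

s = -2 + 3j, -2 - 3j, 6

The poles are the roots of the denominator s^3 - 2s^2 - 11s - 78 = 0.
Trying s = 6: the polynomial evaluates to 0, so (s - 6) is a factor.
Dividing out leaves s^2 + 4s + 13 = 0.
The quadratic formula then gives s = -2 ± 3j.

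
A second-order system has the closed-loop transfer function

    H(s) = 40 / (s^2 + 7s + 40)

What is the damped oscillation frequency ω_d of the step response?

Comparing s^2 + 7s + 40 to s^2 + 2ζωₙs + ωₙ²: ωₙ = √40 ≈ 6.325 rad/s and ζ = 7/(2·√40) ≈ 0.5534.
ζωₙ = 7/2 = 3.5, so ω_d = ωₙ√(1−ζ²) = √(ωₙ² − (ζωₙ)²) = √(40 − 3.5²) = √27.75 ≈ 5.268 rad/s.

ω_d ≈ 5.268 rad/s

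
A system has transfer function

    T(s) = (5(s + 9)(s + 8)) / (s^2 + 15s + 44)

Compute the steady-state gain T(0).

T(0) = 90/11 ≈ 8.182

Set s = 0: T(0) = (360) / (44) = 90/11.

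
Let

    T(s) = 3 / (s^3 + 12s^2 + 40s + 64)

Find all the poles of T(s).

The poles are the roots of the denominator s^3 + 12s^2 + 40s + 64 = 0.
Trying s = -8: the polynomial evaluates to 0, so (s + 8) is a factor.
Dividing out leaves s^2 + 4s + 8 = 0.
The quadratic formula then gives s = -2 ± 2j.

s = -2 ± 2j, -8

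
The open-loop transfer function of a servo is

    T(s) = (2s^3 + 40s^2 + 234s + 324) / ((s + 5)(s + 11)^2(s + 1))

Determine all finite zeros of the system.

Set the numerator to zero: 2s^3 + 40s^2 + 234s + 324 = 0, i.e. 2·(s^3 + 20s^2 + 117s + 162) = 0.
Factoring: (s + 9)^2(s + 2) = 0.

s = -9, -2, -9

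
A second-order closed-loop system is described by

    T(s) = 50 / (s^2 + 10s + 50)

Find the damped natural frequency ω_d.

ω_d = 5 rad/s

Comparing s^2 + 10s + 50 to s^2 + 2ζωₙs + ωₙ²: ωₙ = √50 ≈ 7.071 rad/s and ζ = 10/(2·√50) ≈ 0.7071.
ζωₙ = 10/2 = 5, so ω_d = ωₙ√(1−ζ²) = √(ωₙ² − (ζωₙ)²) = √(50 − 5²) = √25 = 5 rad/s.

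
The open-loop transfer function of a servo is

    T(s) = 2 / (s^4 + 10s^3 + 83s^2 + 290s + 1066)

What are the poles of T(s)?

s = -4 ± 5j, -1 ± 5j

The poles are the roots of the denominator s^4 + 10s^3 + 83s^2 + 290s + 1066 = 0.
No real roots exist; factor into two real quadratics: (s^2 + 8s + 41)(s^2 + 2s + 26) = 0.
Each quadratic gives a conjugate pair via the quadratic formula.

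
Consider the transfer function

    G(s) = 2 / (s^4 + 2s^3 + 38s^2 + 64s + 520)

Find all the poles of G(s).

s = 1 + 5j, 1 - 5j, -2 + 4j, -2 - 4j

The poles are the roots of the denominator s^4 + 2s^3 + 38s^2 + 64s + 520 = 0.
No real roots exist; factor into two real quadratics: (s^2 - 2s + 26)(s^2 + 4s + 20) = 0.
Each quadratic gives a conjugate pair via the quadratic formula.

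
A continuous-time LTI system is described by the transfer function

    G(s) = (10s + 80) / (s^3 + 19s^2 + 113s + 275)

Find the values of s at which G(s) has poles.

The poles are the roots of the denominator s^3 + 19s^2 + 113s + 275 = 0.
Trying s = -11: the polynomial evaluates to 0, so (s + 11) is a factor.
Dividing out leaves s^2 + 8s + 25 = 0.
The quadratic formula then gives s = -4 ± 3j.

s = -4 + 3j, -4 - 3j, -11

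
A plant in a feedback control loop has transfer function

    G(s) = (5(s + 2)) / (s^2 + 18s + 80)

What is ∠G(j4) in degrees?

∠G(j4) ≈ 15.07°

At s = j4: numerator = 10 + j20, denominator = 64 + j72.
∠G = ∠num − ∠den = 63.435° − (48.366°) = 15.07°.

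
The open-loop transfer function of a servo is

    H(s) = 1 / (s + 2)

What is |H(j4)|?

|H(j4)| ≈ 0.2236

Substitute s = j4: numerator = 1, denominator = 2 + j4.
|H(j4)| = |1| / |2 + j4| = 1 / 4.4721 ≈ 0.2236.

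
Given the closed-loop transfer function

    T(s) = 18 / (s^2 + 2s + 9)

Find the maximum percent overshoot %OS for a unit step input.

%OS ≈ 32.9%

Comparing s^2 + 2s + 9 to s^2 + 2ζωₙs + ωₙ²: ωₙ = 3 rad/s and ζ = 2/(2·3) ≈ 0.3333.
%OS = 100·exp(−πζ/√(1−ζ²)) = 100·exp(−π·0.3333/√(1−0.3333²)) ≈ 32.9%.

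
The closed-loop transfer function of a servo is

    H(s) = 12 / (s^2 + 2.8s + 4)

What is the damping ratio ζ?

Compare the denominator to the standard form s^2 + 2ζωₙs + ωₙ².
ωₙ² = 4, so ωₙ = 2 rad/s.
2ζωₙ = 2.8, so ζ = 2.8/(2·2) = 0.7.
With ζ = 0.7 the response is underdamped.

ζ = 0.7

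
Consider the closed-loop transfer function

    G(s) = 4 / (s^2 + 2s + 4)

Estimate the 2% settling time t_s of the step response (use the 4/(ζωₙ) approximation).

Comparing s^2 + 2s + 4 to s^2 + 2ζωₙs + ωₙ²: ωₙ = 2 rad/s and ζ = 2/(2·2) = 0.5.
ζωₙ = 2/2 = 1, so t_s ≈ 4/(ζωₙ) = 4/1 = 4 s.

t_s ≈ 4 s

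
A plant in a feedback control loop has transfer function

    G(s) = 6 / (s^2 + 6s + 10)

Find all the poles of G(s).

The poles are the roots of the denominator s^2 + 6s + 10 = 0.
Using the quadratic formula: s = (-6 ± √(-4))/2 = -3 ± 1j.

s = -3 + j, -3 - j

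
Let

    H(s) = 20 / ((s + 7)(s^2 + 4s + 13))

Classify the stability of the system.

stable

The poles can be read from the denominator factors: s = -7, -2 ± 3j.
Since all poles lie strictly in the left half-plane, the system is stable.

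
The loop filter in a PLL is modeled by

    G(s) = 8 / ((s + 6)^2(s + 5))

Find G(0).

At s = 0 each factor (s + a) contributes a and each (s^2 + bs + c) contributes c.
G(0) = 8·1 / ((6) · (5) · (6)) = 8/180 = 2/45.

G(0) = 2/45 ≈ 0.04444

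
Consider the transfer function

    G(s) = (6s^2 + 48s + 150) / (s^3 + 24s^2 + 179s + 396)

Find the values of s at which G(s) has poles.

The poles are the roots of the denominator s^3 + 24s^2 + 179s + 396 = 0.
Trying s = -4: the polynomial evaluates to 0, so (s + 4) is a factor.
Dividing out leaves s^2 + 20s + 99 = 0.
Factoring the quadratic: (s + 11)(s + 9) = 0.

s = -4, -11, -9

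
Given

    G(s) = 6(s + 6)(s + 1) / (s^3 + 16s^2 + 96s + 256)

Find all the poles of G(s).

s = -4 ± 4j, -8

The poles are the roots of the denominator s^3 + 16s^2 + 96s + 256 = 0.
Trying s = -8: the polynomial evaluates to 0, so (s + 8) is a factor.
Dividing out leaves s^2 + 8s + 32 = 0.
The quadratic formula then gives s = -4 ± 4j.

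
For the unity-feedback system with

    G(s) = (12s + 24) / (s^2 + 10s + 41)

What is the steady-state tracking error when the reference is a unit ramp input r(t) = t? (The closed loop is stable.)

e_ss = ∞

G(s) has no poles at the origin.
This is a Type 0 system; Kv = lim_{s→0} s·G(s) = 0, so the steady-state error for a ramp input is infinite.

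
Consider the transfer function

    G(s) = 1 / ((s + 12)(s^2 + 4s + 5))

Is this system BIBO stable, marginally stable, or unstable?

The poles can be read from the denominator factors: s = -12, -2 + j, -2 - j.
Since all poles lie strictly in the left half-plane, the system is stable.

stable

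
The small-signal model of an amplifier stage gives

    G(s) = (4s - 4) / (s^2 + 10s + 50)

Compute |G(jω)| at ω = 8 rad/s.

|G(j8)| ≈ 0.3971

Substitute s = j8: numerator = -4 + j32, denominator = -14 + j80.
|G(j8)| = |-4 + j32| / |-14 + j80| = 32.249 / 81.216 ≈ 0.3971.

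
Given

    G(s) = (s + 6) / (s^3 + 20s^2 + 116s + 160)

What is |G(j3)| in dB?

|G(j3)|_dB ≈ -33.6 dB

Substitute s = j3: numerator = 6 + j3, denominator = -20 + j321.
|G(j3)| = |6 + j3| / |-20 + j321| = 6.7082 / 321.62 ≈ 0.02086.
In decibels: 20·log₁₀(0.02086) ≈ -33.6 dB.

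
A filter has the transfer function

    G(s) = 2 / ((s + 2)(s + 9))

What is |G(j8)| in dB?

|G(j8)|_dB ≈ -33.9 dB

Substitute s = j8: numerator = 2, denominator = -46 + j88.
|G(j8)| = |2| / |-46 + j88| = 2 / 99.298 ≈ 0.02014.
In decibels: 20·log₁₀(0.02014) ≈ -33.9 dB.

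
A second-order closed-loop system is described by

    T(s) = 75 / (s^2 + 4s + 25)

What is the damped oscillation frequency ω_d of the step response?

Comparing s^2 + 4s + 25 to s^2 + 2ζωₙs + ωₙ²: ωₙ = 5 rad/s and ζ = 4/(2·5) = 0.4.
ζωₙ = 4/2 = 2, so ω_d = ωₙ√(1−ζ²) = √(ωₙ² − (ζωₙ)²) = √(25 − 2²) = √21 ≈ 4.583 rad/s.

ω_d ≈ 4.583 rad/s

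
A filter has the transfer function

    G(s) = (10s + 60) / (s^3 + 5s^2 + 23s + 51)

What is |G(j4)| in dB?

Substitute s = j4: numerator = 60 + j40, denominator = -29 + j28.
|G(j4)| = |60 + j40| / |-29 + j28| = 72.111 / 40.311 ≈ 1.789.
In decibels: 20·log₁₀(1.789) ≈ 5.05 dB.

|G(j4)|_dB ≈ 5.05 dB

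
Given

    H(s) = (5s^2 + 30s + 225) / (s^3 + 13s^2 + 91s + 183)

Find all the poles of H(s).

s = -5 ± 6j, -3

The poles are the roots of the denominator s^3 + 13s^2 + 91s + 183 = 0.
Trying s = -3: the polynomial evaluates to 0, so (s + 3) is a factor.
Dividing out leaves s^2 + 10s + 61 = 0.
The quadratic formula then gives s = -5 ± 6j.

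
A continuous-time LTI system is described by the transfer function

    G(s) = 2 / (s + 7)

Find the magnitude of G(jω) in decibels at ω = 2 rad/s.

Substitute s = j2: numerator = 2, denominator = 7 + j2.
|G(j2)| = |2| / |7 + j2| = 2 / 7.2801 ≈ 0.2747.
In decibels: 20·log₁₀(0.2747) ≈ -11.2 dB.

|G(j2)|_dB ≈ -11.2 dB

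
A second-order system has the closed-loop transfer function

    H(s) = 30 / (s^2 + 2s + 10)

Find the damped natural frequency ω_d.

ω_d = 3 rad/s

Comparing s^2 + 2s + 10 to s^2 + 2ζωₙs + ωₙ²: ωₙ = √10 ≈ 3.162 rad/s and ζ = 2/(2·√10) ≈ 0.3162.
ζωₙ = 2/2 = 1, so ω_d = ωₙ√(1−ζ²) = √(ωₙ² − (ζωₙ)²) = √(10 − 1²) = √9 = 3 rad/s.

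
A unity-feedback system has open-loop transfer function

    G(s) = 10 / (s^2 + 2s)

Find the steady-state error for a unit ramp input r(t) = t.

G(s) has one pole at the origin.
This is a Type 1 system. Kv = lim_{s→0} s·G(s) = 10/2 = 5.
e_ss = 1/Kv = 1/(5) = 1/5 ≈ 0.2000.

e_ss = 0.2000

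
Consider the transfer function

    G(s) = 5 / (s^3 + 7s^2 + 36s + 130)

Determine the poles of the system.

The poles are the roots of the denominator s^3 + 7s^2 + 36s + 130 = 0.
Trying s = -5: the polynomial evaluates to 0, so (s + 5) is a factor.
Dividing out leaves s^2 + 2s + 26 = 0.
The quadratic formula then gives s = -1 ± 5j.

s = -1 ± 5j, -5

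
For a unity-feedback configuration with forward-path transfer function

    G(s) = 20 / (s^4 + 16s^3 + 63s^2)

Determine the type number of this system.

Factor s from the denominator: s^4 + 16s^3 + 63s^2 = s^2·(s^2 + 16s + 63).
There are 2 poles at the origin, so the system is Type 2.

Type 2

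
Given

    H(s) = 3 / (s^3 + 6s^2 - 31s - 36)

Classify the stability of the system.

The denominator s^3 + 6s^2 - 31s - 36 factors as (s - 4)(s + 1)(s + 9), giving poles at s = 4, -1, -9.
Since the pole(s) at s = 4 lie in the right half-plane, the system is unstable.

unstable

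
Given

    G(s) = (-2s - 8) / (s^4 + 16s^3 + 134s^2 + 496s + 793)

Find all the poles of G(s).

s = -3 + 2j, -3 - 2j, -5 + 6j, -5 - 6j

The poles are the roots of the denominator s^4 + 16s^3 + 134s^2 + 496s + 793 = 0.
No real roots exist; factor into two real quadratics: (s^2 + 6s + 13)(s^2 + 10s + 61) = 0.
Each quadratic gives a conjugate pair via the quadratic formula.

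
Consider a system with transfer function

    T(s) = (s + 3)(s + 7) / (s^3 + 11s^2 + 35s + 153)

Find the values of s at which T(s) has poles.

The poles are the roots of the denominator s^3 + 11s^2 + 35s + 153 = 0.
Trying s = -9: the polynomial evaluates to 0, so (s + 9) is a factor.
Dividing out leaves s^2 + 2s + 17 = 0.
The quadratic formula then gives s = -1 ± 4j.

s = -1 ± 4j, -9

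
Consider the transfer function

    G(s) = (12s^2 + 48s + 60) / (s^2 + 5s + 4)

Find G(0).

Set s = 0: G(0) = (60) / (4) = 15.

G(0) = 15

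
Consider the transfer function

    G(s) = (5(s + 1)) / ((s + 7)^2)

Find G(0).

At s = 0 each factor (s + a) contributes a and each (s^2 + bs + c) contributes c.
G(0) = 5·(1) / ((7) · (7)) = 5/49 = 5/49.

G(0) = 5/49 ≈ 0.1020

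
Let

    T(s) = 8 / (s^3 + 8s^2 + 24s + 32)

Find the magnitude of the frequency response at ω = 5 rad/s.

|T(j5)| ≈ 0.04760

Substitute s = j5: numerator = 8, denominator = -168 - j5.
|T(j5)| = |8| / |-168 - j5| = 8 / 168.07 ≈ 0.04760.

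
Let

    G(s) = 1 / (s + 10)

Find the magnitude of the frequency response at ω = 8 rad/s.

|G(j8)| ≈ 0.07809

Substitute s = j8: numerator = 1, denominator = 10 + j8.
|G(j8)| = |1| / |10 + j8| = 1 / 12.806 ≈ 0.07809.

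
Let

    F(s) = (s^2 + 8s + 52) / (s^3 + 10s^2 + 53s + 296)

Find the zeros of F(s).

Set the numerator to zero: s^2 + 8s + 52 = 0.
Factoring: (s^2 + 8s + 52) = 0.

s = -4 + 6j, -4 - 6j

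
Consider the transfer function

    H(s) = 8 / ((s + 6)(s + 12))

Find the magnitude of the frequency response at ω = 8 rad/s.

|H(j8)| ≈ 0.05547

Substitute s = j8: numerator = 8, denominator = 8 + j144.
|H(j8)| = |8| / |8 + j144| = 8 / 144.22 ≈ 0.05547.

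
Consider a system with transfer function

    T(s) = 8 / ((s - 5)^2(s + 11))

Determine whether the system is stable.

unstable

The poles can be read from the denominator factors: s = 5, 5, -11.
Since the pole(s) at s = 5, 5 lie in the right half-plane, the system is unstable.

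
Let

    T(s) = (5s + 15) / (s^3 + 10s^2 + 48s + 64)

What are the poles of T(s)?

The poles are the roots of the denominator s^3 + 10s^2 + 48s + 64 = 0.
Trying s = -2: the polynomial evaluates to 0, so (s + 2) is a factor.
Dividing out leaves s^2 + 8s + 32 = 0.
The quadratic formula then gives s = -4 ± 4j.

s = -4 ± 4j, -2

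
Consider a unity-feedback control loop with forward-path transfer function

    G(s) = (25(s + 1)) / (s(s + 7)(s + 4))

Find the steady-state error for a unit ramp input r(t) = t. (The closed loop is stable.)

G(s) has one pole at the origin.
This is a Type 1 system. Kv = lim_{s→0} s·G(s) = 25/28.
e_ss = 1/Kv = 1/(25/28) = 28/25 ≈ 1.120.

e_ss = 1.120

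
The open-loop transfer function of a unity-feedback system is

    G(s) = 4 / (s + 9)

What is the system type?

The denominator has no factor of s at the origin — no free integrator — so this is a Type 0 system.

Type 0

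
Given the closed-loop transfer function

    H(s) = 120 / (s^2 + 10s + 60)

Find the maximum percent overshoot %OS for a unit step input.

%OS ≈ 7.03%

Comparing s^2 + 10s + 60 to s^2 + 2ζωₙs + ωₙ²: ωₙ = √60 ≈ 7.746 rad/s and ζ = 10/(2·√60) ≈ 0.6455.
%OS = 100·exp(−πζ/√(1−ζ²)) = 100·exp(−π·0.6455/√(1−0.6455²)) ≈ 7.03%.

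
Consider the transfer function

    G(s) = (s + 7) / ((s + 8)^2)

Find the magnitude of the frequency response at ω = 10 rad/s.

Substitute s = j10: numerator = 7 + j10, denominator = -36 + j160.
|G(j10)| = |7 + j10| / |-36 + j160| = 12.207 / 164 ≈ 0.07443.

|G(j10)| ≈ 0.07443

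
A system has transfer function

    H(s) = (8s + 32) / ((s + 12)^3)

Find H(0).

H(0) = 1/54 ≈ 0.01852

Set s = 0: H(0) = (32) / (1728) = 1/54.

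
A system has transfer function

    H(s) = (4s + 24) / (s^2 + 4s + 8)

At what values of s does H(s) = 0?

s = -6

Set the numerator to zero: 4s + 24 = 0, i.e. 4·(s + 6) = 0.
So s = -6.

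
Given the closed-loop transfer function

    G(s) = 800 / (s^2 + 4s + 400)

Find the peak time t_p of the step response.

Comparing s^2 + 4s + 400 to s^2 + 2ζωₙs + ωₙ²: ωₙ = 20 rad/s and ζ = 4/(2·20) = 0.1.
ζωₙ = 4/2 = 2, so ω_d = ωₙ√(1−ζ²) = √(ωₙ² − (ζωₙ)²) = √(400 − 2²) = √396 ≈ 19.90 rad/s.
t_p = π/ω_d = π/19.90 ≈ 0.1579 s.

t_p ≈ 0.1579 s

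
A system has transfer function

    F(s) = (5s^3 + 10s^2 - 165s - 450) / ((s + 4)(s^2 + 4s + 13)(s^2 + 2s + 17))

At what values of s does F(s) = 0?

s = -3, 6, -5

Set the numerator to zero: 5s^3 + 10s^2 - 165s - 450 = 0, i.e. 5·(s^3 + 2s^2 - 33s - 90) = 0.
Factoring: (s + 3)(s - 6)(s + 5) = 0.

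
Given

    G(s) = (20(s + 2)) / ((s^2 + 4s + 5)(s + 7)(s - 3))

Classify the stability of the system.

unstable

The poles can be read from the denominator factors: s = -2 ± j, -7, 3.
Since the pole(s) at s = 3 lie in the right half-plane, the system is unstable.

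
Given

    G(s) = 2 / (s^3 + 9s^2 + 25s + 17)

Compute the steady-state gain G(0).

Set s = 0: G(0) = (2) / (17) = 2/17.

G(0) = 2/17 ≈ 0.1176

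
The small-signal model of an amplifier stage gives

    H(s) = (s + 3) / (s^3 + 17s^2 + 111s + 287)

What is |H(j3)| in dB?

Substitute s = j3: numerator = 3 + j3, denominator = 134 + j306.
|H(j3)| = |3 + j3| / |134 + j306| = 4.2426 / 334.05 ≈ 0.01270.
In decibels: 20·log₁₀(0.01270) ≈ -37.9 dB.

|H(j3)|_dB ≈ -37.9 dB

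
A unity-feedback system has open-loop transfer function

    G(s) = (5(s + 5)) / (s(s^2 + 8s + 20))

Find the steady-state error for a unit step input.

e_ss = 0

G(s) has one pole at the origin.
This is a Type 1 system; for a step input the steady-state error is zero.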